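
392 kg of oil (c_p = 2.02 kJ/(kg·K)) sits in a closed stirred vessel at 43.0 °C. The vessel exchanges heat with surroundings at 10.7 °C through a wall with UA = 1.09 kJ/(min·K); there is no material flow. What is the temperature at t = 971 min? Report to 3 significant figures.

Lumped-capacitance energy balance: M c_p dT/dt = UA(T_amb − T).
dT/dt = (T_ss − T)/τ with T_ss = T_amb = 10.700 °C, τ = M c_p/UA = 392·2.02/1.09 = 726.46 min.
This is linear first-order; T(t) = T_ss + (T₀ − T_ss) e^(−t/τ).
T(971) = 10.700 + (32.300)·0.26273 = 19.186 °C.

19.2 °C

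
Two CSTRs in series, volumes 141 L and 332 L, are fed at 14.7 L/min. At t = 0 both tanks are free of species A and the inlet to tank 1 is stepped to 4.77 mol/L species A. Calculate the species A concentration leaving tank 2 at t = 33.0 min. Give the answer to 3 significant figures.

2.96 mol/L

Species balance on tank i: dCᵢ/dt = (Cᵢ₋₁ − Cᵢ)/τᵢ with τᵢ = Vᵢ/Q.
τ₁ = 141/14.7 = 9.5918 min; τ₂ = 332/14.7 = 22.585 min.
Tank 1: C₁ = C_in(1 − e^(−t/τ₁)). Tank 2 (τ₁ ≠ τ₂): C₂ = C_in[1 − (τ₁ e^(−t/τ₁) − τ₂ e^(−t/τ₂))/(τ₁ − τ₂)].
At t = 33.0: e^(−t/τ₁) = 0.032051, e^(−t/τ₂) = 0.23197.
C₂ = 4.77·[1 − (9.5918·0.032051 − 22.585·0.23197)/(-12.993)] = 4.77·0.62044 = 2.9595 mol/L.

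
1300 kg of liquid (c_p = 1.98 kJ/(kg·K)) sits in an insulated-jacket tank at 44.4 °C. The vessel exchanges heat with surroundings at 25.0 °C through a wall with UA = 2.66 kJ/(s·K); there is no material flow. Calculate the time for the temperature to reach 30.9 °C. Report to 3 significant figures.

Lumped-capacitance energy balance: M c_p dT/dt = UA(T_amb − T).
τ = M c_p/UA = 967.67 s; T_ss = T_amb = 25.000 °C.
T(t) = T_ss + (T₀ − T_ss)e^(−t/τ); set T = 30.9:
t = −τ ln[(T − T_ss)/(T₀ − T_ss)] = −967.67 · ln(0.30412) = 1151.8 s.

1150 s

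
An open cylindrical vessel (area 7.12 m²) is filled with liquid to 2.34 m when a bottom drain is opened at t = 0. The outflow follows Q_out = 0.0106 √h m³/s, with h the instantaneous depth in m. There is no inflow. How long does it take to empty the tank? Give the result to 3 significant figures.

A dh/dt = −Q_out = −0.0106 √h.
This is separable: 2 d(√h)/dt = −0.0106/A, so √h = √h₀ − (0.0106/(2A)) t.
Tank is empty when √h = 0: t_empty = 2A√h₀/0.0106.
t_empty = 2·7.12·√2.34/0.0106 = 14.240·1.5297/0.0106 = 2055.0 s.

2060 s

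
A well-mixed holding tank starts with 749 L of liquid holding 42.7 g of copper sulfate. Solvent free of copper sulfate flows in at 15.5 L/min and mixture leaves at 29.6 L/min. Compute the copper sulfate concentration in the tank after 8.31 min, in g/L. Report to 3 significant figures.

0.0473 g/L

Let m(t) be the amount of copper sulfate. Volume: V(t) = V₀ + (Q_in − Q_out) t = 749 − 14.100 t; V(8.31) = 631.83 L.
Species balance (pure solvent in): dm/dt = −Q_out · m/V(t).
Separate: dm/m = −Q_out dt/V(t) ⇒ ln(m/m₀) = −(Q_out/(Q_in−Q_out)) ln(V/V₀).
m = m₀ (V₀/V)^(Q_out/(Q_in−Q_out)) = 42.7 × (749/631.83)^(-2.0993) = 29.876 g.
C = m/V = 29.876/631.83 = 0.047285 g/L.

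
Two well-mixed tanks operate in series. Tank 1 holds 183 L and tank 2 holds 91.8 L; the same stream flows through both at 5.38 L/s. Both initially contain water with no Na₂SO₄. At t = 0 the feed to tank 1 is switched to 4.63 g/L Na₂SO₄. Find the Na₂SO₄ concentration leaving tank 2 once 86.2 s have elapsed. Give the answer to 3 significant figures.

3.92 g/L

Species balance on tank i: dCᵢ/dt = (Cᵢ₋₁ − Cᵢ)/τᵢ with τᵢ = Vᵢ/Q.
τ₁ = 183/5.38 = 34.015 s; τ₂ = 91.8/5.38 = 17.063 s.
Tank 1: C₁ = C_in(1 − e^(−t/τ₁)). Tank 2 (τ₁ ≠ τ₂): C₂ = C_in[1 − (τ₁ e^(−t/τ₁) − τ₂ e^(−t/τ₂))/(τ₁ − τ₂)].
At t = 86.2: e^(−t/τ₁) = 0.079326, e^(−t/τ₂) = 0.0063978.
C₂ = 4.63·[1 − (34.015·0.079326 − 17.063·0.0063978)/(16.952)] = 4.63·0.84727 = 3.9228 g/L.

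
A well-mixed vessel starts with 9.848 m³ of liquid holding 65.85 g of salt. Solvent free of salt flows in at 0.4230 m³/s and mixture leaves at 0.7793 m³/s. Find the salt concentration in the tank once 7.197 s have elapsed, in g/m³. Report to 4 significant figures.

4.674 g/m³

Let m(t) be the amount of salt. Volume: V(t) = V₀ + (Q_in − Q_out) t = 9.848 − 0.356300 t; V(7.197) = 7.28371 m³.
Solute balance: dm/dt = 0 − Q_out C = −Q_out m/V(t).
Separate: dm/m = −Q_out dt/V(t) ⇒ ln(m/m₀) = −(Q_out/(Q_in−Q_out)) ln(V/V₀).
m = m₀ (V₀/V)^(Q_out/(Q_in−Q_out)) = 65.85 × (9.848/7.28371)^(-2.18720) = 34.0441 g.
C = m/V = 34.0441/7.28371 = 4.67401 g/m³.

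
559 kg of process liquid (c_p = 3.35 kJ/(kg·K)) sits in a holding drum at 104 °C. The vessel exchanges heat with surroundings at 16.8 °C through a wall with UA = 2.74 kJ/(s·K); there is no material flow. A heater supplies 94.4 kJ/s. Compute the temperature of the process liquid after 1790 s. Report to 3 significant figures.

Lumped-capacitance energy balance: M c_p dT/dt = UA(T_amb − T) + Q̇.
dT/dt = (T_ss − T)/τ with T_ss = T_amb + Q̇/UA = 16.8 + 94.4/2.74 = 51.253 °C, τ = M c_p/UA = 559·3.35/2.74 = 683.45 s.
This is linear first-order; T(t) = T_ss + (T₀ − T_ss) e^(−t/τ).
T(1790) = 51.253 + (52.747)·0.072871 = 55.096 °C.

55.1 °C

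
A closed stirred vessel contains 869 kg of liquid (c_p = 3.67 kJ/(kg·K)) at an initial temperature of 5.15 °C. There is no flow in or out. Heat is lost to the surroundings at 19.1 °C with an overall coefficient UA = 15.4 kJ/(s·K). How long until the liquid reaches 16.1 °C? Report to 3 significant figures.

First-law balance (no shaft work): M c_p dT/dt = −UA(T − T_amb).
τ = M c_p/UA = 207.09 s; T_ss = T_amb = 19.100 °C.
T(t) = T_ss + (T₀ − T_ss)e^(−t/τ); set T = 16.1:
t = −τ ln[(T − T_ss)/(T₀ − T_ss)] = −207.09 · ln(0.21505) = 318.27 s.

318 s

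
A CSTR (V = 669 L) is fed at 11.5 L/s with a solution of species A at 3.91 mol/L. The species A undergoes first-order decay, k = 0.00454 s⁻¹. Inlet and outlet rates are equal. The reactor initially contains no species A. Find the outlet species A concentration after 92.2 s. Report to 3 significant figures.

Accumulation = in − out − consumed: V dC/dt = Q C_in − Q C − k V C.
This is linear with rate a = Q/V + k = 0.021730 s⁻¹.
C_ss = Q C_in/(Q + kV) = 3.0931 mol/L; C(t) = C_ss + (C₀ − C_ss) e^(−a t).
C(92.2) = 3.0931 + (-3.0931)·e^(−0.021730·92.2) = 3.0931 + (-3.0931)·0.13486 = 2.6759 mol/L.

2.68 mol/L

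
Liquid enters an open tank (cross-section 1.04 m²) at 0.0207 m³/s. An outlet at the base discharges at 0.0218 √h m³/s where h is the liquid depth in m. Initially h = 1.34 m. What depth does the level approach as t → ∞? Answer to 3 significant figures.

0.902 m

Level balance: A dh/dt = 0.0207 − 0.0218 √h. Setting dh/dt = 0:
Q_in = 0.0218 √h_ss ⇒ √h_ss = 0.0207/0.0218 = 0.94954.
h_ss = 0.94954² = 0.90163 m. (Since h₀ = 1.34 m > h_ss, the level will fall toward this value.)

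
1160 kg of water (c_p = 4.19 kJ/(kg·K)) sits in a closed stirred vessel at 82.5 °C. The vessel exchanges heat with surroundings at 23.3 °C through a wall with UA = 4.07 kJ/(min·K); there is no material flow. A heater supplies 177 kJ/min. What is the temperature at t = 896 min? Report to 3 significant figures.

74.2 °C

Lumped-capacitance energy balance: M c_p dT/dt = UA(T_amb − T) + Q̇.
dT/dt = (T_ss − T)/τ with T_ss = T_amb + Q̇/UA = 23.3 + 177/4.07 = 66.789 °C, τ = M c_p/UA = 1160·4.19/4.07 = 1194.2 min.
T approaches T_ss exponentially: T(t) = T_ss + (T₀ − T_ss) e^(−t/τ).
T(896) = 66.789 + (15.711)·0.47223 = 74.208 °C.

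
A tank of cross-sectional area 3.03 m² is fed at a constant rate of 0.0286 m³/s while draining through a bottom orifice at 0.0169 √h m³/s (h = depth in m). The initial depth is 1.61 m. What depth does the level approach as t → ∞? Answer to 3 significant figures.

Level balance: A dh/dt = 0.0286 − 0.0169 √h. Setting dh/dt = 0:
Q_in = 0.0169 √h_ss ⇒ √h_ss = 0.0286/0.0169 = 1.6923.
h_ss = 1.6923² = 2.8639 m. (Since h₀ = 1.61 m < h_ss, the level will rise toward this value.)

2.86 m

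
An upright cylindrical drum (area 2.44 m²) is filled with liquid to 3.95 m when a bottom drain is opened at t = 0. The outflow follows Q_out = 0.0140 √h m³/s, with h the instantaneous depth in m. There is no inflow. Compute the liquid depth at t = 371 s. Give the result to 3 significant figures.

Mass balance (ρ constant): A dh/dt = −0.0140 √h.
This is separable: 2 d(√h)/dt = −0.0140/A, so √h = √h₀ − (0.0140/(2A)) t.
√h = √3.95 − 0.0140·371/(2·2.44) = 1.9875 − 1.0643 = 0.92312.
h = 0.92312² = 0.85214 m.

0.852 m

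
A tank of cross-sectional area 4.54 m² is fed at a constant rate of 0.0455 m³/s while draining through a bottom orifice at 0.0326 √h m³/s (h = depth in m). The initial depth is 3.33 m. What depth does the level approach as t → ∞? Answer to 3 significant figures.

Mass balance (ρ constant): A dh/dt = Q_in − 0.0326 √h. At steady state dh/dt = 0:
Q_in = 0.0326 √h_ss ⇒ √h_ss = 0.0455/0.0326 = 1.3957.
h_ss = 1.3957² = 1.9480 m. (Since h₀ = 3.33 m > h_ss, the level will fall toward this value.)

1.95 m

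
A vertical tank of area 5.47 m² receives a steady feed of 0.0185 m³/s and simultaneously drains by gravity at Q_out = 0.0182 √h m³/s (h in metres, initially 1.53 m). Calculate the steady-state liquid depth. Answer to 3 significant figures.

1.03 m

Unsteady balance on liquid volume: A dh/dt = Q_in − 0.0182 √h. At steady state dh/dt = 0:
Q_in = 0.0182 √h_ss ⇒ √h_ss = 0.0185/0.0182 = 1.0165.
h_ss = 1.0165² = 1.0332 m. (Since h₀ = 1.53 m > h_ss, the level will fall toward this value.)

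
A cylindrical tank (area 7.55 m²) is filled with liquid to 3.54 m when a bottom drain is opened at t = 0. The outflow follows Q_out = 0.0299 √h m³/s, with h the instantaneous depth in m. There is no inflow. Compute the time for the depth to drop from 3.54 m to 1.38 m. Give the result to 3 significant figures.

357 s

With no inflow, A dh/dt = −0.0299 √h.
Separate and integrate: 2(√h − √h₀) = −(0.0299/A) t.
t = 2A(√h₀ − √h)/0.0299 = 2·7.55·(√3.54 − √1.38)/0.0299
  = 15.100 × (1.8815 − 1.1747) / 0.0299 = 356.92 s.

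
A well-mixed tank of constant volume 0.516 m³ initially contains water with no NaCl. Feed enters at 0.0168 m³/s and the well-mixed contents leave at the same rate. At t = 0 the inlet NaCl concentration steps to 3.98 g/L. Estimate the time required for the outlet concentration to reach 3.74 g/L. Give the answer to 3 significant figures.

Species balance: V dC/dt = Q(C_in − C) ⇒ τ = V/Q = 30.714 s.
C(t) = C_in + (C₀ − C_in) e^(−t/τ). Set C = 3.74 and solve for t:
e^(−t/τ) = (C − C_in)/(C₀ − C_in) = (3.74 − 3.98)/(0 − 3.98) = 0.060302
t = −τ ln(…) = 30.714 × 2.8084 = 86.258 s.

86.3 s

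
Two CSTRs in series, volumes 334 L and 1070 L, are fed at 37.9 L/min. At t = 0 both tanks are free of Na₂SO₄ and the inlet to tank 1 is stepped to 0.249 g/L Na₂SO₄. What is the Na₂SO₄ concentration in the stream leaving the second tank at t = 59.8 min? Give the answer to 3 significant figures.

0.206 g/L

Each tank obeys Vᵢ dCᵢ/dt = Q(Cᵢ₋₁ − Cᵢ), so τᵢ = Vᵢ/Q.
τ₁ = 334/37.9 = 8.8127 min; τ₂ = 1070/37.9 = 28.232 min.
Tank 1: C₁ = C_in(1 − e^(−t/τ₁)). Tank 2 (τ₁ ≠ τ₂): C₂ = C_in[1 − (τ₁ e^(−t/τ₁) − τ₂ e^(−t/τ₂))/(τ₁ − τ₂)].
At t = 59.8: e^(−t/τ₁) = 0.0011298, e^(−t/τ₂) = 0.12025.
C₂ = 0.249·[1 − (8.8127·0.0011298 − 28.232·0.12025)/(-19.420)] = 0.249·0.82569 = 0.20560 g/L.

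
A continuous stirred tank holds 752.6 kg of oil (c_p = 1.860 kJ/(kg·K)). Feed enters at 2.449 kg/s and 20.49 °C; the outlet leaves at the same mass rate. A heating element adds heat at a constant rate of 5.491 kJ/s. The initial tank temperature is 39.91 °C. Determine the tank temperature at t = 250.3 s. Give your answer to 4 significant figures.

29.76 °C

Unsteady energy balance on the tank contents: M c_p dT/dt = ṁ c_p (T_in − T) + 5.491.
τ = M/ṁ = 307.309 s; T_ss = T_in + Q̇/(ṁ c_p) = 20.49 + 5.491/(2.449·1.860) = 21.6955 °C.
Integrating: T(t) = T_ss + (T₀ − T_ss) e^(−t/τ).
T(250.3) = 21.6955 + (18.2145)·e^(−250.3/307.309) = 21.6955 + (18.2145)·0.442865 = 29.7620 °C.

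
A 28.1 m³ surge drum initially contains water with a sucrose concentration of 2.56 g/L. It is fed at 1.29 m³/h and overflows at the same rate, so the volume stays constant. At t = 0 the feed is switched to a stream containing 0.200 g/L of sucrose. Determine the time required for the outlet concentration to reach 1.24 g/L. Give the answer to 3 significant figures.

17.8 h

Species balance on the tank: V dC/dt = Q(C_in − C), so τ = V/Q = 21.783 h.
C(t) = C_in + (C₀ − C_in) e^(−t/τ). Set C = 1.24 and solve for t:
e^(−t/τ) = (C − C_in)/(C₀ − C_in) = (1.24 − 0.200)/(2.56 − 0.200) = 0.44068
t = −τ ln(…) = 21.783 × 0.81944 = 17.850 h.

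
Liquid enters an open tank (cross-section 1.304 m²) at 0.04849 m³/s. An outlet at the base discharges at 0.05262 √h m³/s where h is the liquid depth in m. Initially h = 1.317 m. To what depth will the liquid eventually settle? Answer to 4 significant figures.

Level balance: A dh/dt = 0.04849 − 0.05262 √h. Setting dh/dt = 0:
Q_in = 0.05262 √h_ss ⇒ √h_ss = 0.04849/0.05262 = 0.921513.
h_ss = 0.921513² = 0.849186 m. (Since h₀ = 1.317 m > h_ss, the level will fall toward this value.)

0.8492 m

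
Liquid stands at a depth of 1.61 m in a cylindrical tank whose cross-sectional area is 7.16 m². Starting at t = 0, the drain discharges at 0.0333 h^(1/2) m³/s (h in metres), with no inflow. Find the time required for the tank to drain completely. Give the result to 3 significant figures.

546 s

With no inflow, A dh/dt = −0.0333 √h.
Separate and integrate: 2(√h − √h₀) = −(0.0333/A) t.
Tank is empty when √h = 0: t_empty = 2A√h₀/0.0333.
t_empty = 2·7.16·√1.61/0.0333 = 14.320·1.2689/0.0333 = 545.65 s.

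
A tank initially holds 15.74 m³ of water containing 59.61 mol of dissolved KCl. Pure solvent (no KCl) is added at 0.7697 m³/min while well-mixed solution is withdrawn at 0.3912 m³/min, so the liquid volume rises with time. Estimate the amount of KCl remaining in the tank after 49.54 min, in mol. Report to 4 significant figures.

26.50 mol

Let m(t) be the amount of KCl. Volume: V(t) = V₀ + (Q_in − Q_out) t = 15.74 + 0.378500 t; V(49.54) = 34.4909 m³.
Solute balance: dm/dt = 0 − Q_out C = −Q_out m/V(t).
dm/m = −Q_out dt/(V₀ + 0.378500 t); integrating gives ln(m/m₀) = −(Q_out/(Q_in−Q_out)) ln(V/V₀).
m = m₀ (V₀/V)^(Q_out/(Q_in−Q_out)) = 59.61 × (15.74/34.4909)^(1.03355) = 26.4965 mol.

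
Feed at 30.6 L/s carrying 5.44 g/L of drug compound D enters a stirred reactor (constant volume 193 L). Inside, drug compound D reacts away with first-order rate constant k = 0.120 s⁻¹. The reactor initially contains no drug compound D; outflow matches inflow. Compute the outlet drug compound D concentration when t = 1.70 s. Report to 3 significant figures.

V dC/dt = Q(C_in − C) − k V C.
dC/dt = (Q/V) C_in − (Q/V + k) C; effective rate a = Q/V + k = 0.15855 + 0.120 = 0.27855 s⁻¹.
C_ss = Q C_in/(Q + kV) = 3.0964 g/L; C(t) = C_ss + (C₀ − C_ss) e^(−a t).
C(1.70) = 3.0964 + (-3.0964)·e^(−0.27855·1.70) = 3.0964 + (-3.0964)·0.62280 = 1.1680 g/L.

1.17 g/L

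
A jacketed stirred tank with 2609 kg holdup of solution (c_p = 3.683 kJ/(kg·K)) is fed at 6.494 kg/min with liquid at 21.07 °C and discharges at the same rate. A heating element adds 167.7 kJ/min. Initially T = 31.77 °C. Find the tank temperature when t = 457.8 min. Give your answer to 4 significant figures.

Heat balance on the well-mixed liquid: M c_p dT/dt = ṁ c_p (T_in − T) + 167.7.
τ = M/ṁ = 401.755 min; T_ss = T_in + Q̇/(ṁ c_p) = 21.07 + 167.7/(6.494·3.683) = 28.0816 °C.
T approaches T_ss exponentially: T(t) = T_ss + (T₀ − T_ss) e^(−t/τ).
T(457.8) = 28.0816 + (3.68837)·e^(−457.8/401.755) = 28.0816 + (3.68837)·0.319979 = 29.2618 °C.

29.26 °C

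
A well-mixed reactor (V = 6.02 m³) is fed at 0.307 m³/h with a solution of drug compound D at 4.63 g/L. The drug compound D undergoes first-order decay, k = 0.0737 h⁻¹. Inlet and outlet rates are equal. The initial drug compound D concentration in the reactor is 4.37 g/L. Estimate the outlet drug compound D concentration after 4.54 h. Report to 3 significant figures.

3.30 g/L

V dC/dt = Q(C_in − C) − k V C.
This is linear with rate a = Q/V + k = 0.12470 h⁻¹.
C_ss = Q C_in/(Q + kV) = 1.8935 g/L; C(t) = C_ss + (C₀ − C_ss) e^(−a t).
C(4.54) = 1.8935 + (2.4765)·e^(−0.12470·4.54) = 1.8935 + (2.4765)·0.56772 = 3.2995 g/L.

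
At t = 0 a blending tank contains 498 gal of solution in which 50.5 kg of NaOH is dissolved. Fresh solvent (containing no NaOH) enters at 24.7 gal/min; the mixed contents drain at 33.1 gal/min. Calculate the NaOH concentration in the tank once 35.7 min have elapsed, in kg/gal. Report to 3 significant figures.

Total volume: dV/dt = Q_in − Q_out = -8.4000 gal/min, so V(t) = 498 − 8.4000 t and V(35.7) = 198.12 gal.
Solute balance: dm/dt = 0 − Q_out C = −Q_out m/V(t).
dm/m = −Q_out dt/(V₀ − 8.4000 t); integrating gives ln(m/m₀) = −(Q_out/(Q_in−Q_out)) ln(V/V₀).
m = m₀ (V₀/V)^(Q_out/(Q_in−Q_out)) = 50.5 × (498/198.12)^(-3.9405) = 1.3363 kg.
C = m/V = 1.3363/198.12 = 0.0067451 kg/gal.

0.00675 kg/gal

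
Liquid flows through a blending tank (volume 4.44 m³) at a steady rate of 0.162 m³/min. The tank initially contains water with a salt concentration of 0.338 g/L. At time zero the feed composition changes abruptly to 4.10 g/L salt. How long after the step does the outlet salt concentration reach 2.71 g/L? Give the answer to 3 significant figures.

Species balance: V dC/dt = Q(C_in − C) ⇒ τ = V/Q = 27.407 min.
C(t) = C_in + (C₀ − C_in) e^(−t/τ). Set C = 2.71 and solve for t:
e^(−t/τ) = (C − C_in)/(C₀ − C_in) = (2.71 − 4.10)/(0.338 − 4.10) = 0.36948
t = −τ ln(…) = 27.407 × 0.99565 = 27.288 min.

27.3 min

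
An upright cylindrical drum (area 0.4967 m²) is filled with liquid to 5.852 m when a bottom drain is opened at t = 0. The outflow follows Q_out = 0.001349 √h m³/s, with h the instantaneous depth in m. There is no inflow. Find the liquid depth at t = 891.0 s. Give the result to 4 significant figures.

1.462 m

A dh/dt = −Q_out = −0.001349 √h.
This is separable: 2 d(√h)/dt = −0.001349/A, so √h = √h₀ − (0.001349/(2A)) t.
√h = √5.852 − 0.001349·891.0/(2·0.4967) = 2.41909 − 1.20994 = 1.20915.
h = 1.20915² = 1.46203 m.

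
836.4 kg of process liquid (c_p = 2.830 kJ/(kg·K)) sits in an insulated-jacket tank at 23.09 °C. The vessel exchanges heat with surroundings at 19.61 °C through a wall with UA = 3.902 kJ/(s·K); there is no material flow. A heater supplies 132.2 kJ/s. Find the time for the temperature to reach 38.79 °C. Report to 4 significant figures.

Lumped-capacitance energy balance: M c_p dT/dt = UA(T_amb − T) + Q̇.
τ = M c_p/UA = 606.615 s; T_ss = T_amb + Q̇/UA = 19.61 + 132.2/3.902 = 53.4901 °C.
T(t) = T_ss + (T₀ − T_ss)e^(−t/τ); set T = 38.79:
t = −τ ln[(T − T_ss)/(T₀ − T_ss)] = −606.615 · ln(0.483554) = 440.762 s.

440.8 s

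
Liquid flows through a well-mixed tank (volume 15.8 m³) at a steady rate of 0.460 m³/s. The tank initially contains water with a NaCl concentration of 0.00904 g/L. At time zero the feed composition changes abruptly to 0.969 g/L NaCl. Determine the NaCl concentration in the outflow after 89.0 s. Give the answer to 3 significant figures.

Species balance on the tank: V dC/dt = Q(C_in − C).
Rewrite as dC/dt + C/τ = C_in/τ, τ = V/Q = 34.348 s.
This is linear first-order; C(t) = C_in + (C₀ − C_in) e^(−t/τ).
C(89.0) = 0.969 + (0.00904 − 0.969)·e^(−89.0/34.348) = 0.969 + (-0.95996)·0.074935 = 0.89707 g/L.

0.897 g/L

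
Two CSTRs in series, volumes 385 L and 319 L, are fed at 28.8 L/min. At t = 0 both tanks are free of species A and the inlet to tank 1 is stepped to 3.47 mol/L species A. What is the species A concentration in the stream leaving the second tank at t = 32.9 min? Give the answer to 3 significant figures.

2.60 mol/L

Species balance on tank i: dCᵢ/dt = (Cᵢ₋₁ − Cᵢ)/τᵢ with τᵢ = Vᵢ/Q.
τ₁ = 385/28.8 = 13.368 min; τ₂ = 319/28.8 = 11.076 min.
Solving the cascade with C₁(0)=C₂(0)=0 gives C₂(t) = C_in[1 − (τ₁ e^(−t/τ₁) − τ₂ e^(−t/τ₂))/(τ₁ − τ₂)].
At t = 32.9: e^(−t/τ₁) = 0.085342, e^(−t/τ₂) = 0.051289.
C₂ = 3.47·[1 − (13.368·0.085342 − 11.076·0.051289)/(2.2917)] = 3.47·0.75007 = 2.6027 mol/L.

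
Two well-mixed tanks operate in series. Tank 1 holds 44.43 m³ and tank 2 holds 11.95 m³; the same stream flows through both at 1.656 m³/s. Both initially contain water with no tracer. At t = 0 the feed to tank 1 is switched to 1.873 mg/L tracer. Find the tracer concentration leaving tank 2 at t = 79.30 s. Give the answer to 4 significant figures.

Species balance on tank i: dCᵢ/dt = (Cᵢ₋₁ − Cᵢ)/τᵢ with τᵢ = Vᵢ/Q.
τ₁ = 44.43/1.656 = 26.8297 s; τ₂ = 11.95/1.656 = 7.21618 s.
Solving the cascade with C₁(0)=C₂(0)=0 gives C₂(t) = C_in[1 − (τ₁ e^(−t/τ₁) − τ₂ e^(−t/τ₂))/(τ₁ − τ₂)].
At t = 79.30: e^(−t/τ₁) = 0.0520433, e^(−t/τ₂) = 1.68833e-05.
C₂ = 1.873·[1 − (26.8297·0.0520433 − 7.21618·1.68833e-05)/(19.6135)] = 1.873·0.928815 = 1.73967 mg/L.

1.740 mg/L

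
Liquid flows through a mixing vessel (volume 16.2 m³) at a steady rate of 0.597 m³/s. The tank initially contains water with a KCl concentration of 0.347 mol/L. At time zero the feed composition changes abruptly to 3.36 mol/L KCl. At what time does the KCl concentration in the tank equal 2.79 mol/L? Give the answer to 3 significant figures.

45.2 s

Species balance: V dC/dt = Q(C_in − C) ⇒ τ = V/Q = 27.136 s.
C(t) = C_in + (C₀ − C_in) e^(−t/τ). Set C = 2.79 and solve for t:
e^(−t/τ) = (C − C_in)/(C₀ − C_in) = (2.79 − 3.36)/(0.347 − 3.36) = 0.18918
t = −τ ln(…) = 27.136 × 1.6651 = 45.182 s.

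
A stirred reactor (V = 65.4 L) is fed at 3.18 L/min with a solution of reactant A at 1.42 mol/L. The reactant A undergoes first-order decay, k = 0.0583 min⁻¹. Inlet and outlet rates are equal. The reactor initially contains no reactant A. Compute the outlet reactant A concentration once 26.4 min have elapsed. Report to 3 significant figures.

V dC/dt = Q(C_in − C) − k V C.
This is linear with rate a = Q/V + k = 0.10692 min⁻¹.
C_ss = Q C_in/(Q + kV) = 0.64575 mol/L; C(t) = C_ss + (C₀ − C_ss) e^(−a t).
C(26.4) = 0.64575 + (-0.64575)·e^(−0.10692·26.4) = 0.64575 + (-0.64575)·0.059440 = 0.60736 mol/L.

0.607 mol/L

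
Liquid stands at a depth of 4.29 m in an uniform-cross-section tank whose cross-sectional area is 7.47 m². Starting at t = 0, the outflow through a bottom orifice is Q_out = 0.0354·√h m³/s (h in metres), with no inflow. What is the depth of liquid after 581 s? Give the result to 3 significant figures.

0.482 m

Unsteady balance on liquid volume: A dh/dt = −0.0354 √h.
∫ h^(−1/2) dh = −(0.0354/A) ∫ dt, giving 2√h = 2√h₀ − (0.0354/A) t.
√h = √4.29 − 0.0354·581/(2·7.47) = 2.0712 − 1.3767 = 0.69456.
h = 0.69456² = 0.48242 m.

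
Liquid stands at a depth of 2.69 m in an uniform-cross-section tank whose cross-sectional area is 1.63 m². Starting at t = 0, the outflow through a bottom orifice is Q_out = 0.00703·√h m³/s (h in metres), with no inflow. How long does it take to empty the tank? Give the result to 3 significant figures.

Unsteady balance on liquid volume: A dh/dt = −0.00703 √h.
∫ h^(−1/2) dh = −(0.00703/A) ∫ dt, giving 2√h = 2√h₀ − (0.00703/A) t.
Tank is empty when √h = 0: t_empty = 2A√h₀/0.00703.
t_empty = 2·1.63·√2.69/0.00703 = 3.2600·1.6401/0.00703 = 760.57 s.

761 s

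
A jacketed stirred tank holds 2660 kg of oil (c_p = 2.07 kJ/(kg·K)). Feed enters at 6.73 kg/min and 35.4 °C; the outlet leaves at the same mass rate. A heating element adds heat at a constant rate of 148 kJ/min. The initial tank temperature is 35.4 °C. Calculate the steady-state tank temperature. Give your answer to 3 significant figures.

M c_p dT/dt = ṁ c_p (T_in − T) + Q̇.
At steady state dT/dt = 0 ⇒ T_ss = T_in + Q̇/(ṁ c_p) = 35.4 + 148/(6.73·2.07) = 46.024 °C.

46.0 °C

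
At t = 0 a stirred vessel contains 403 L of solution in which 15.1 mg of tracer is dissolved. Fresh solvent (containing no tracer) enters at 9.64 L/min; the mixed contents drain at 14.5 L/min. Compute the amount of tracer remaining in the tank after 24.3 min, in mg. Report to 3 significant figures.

5.37 mg

Let m(t) be the amount of tracer. Volume: V(t) = V₀ + (Q_in − Q_out) t = 403 − 4.8600 t; V(24.3) = 284.90 L.
No tracer enters, so dm/dt = −Q_out · (m/V).
dm/m = −Q_out dt/(V₀ − 4.8600 t); integrating gives ln(m/m₀) = −(Q_out/(Q_in−Q_out)) ln(V/V₀).
m = m₀ (V₀/V)^(Q_out/(Q_in−Q_out)) = 15.1 × (403/284.90)^(-2.9835) = 5.3657 mg.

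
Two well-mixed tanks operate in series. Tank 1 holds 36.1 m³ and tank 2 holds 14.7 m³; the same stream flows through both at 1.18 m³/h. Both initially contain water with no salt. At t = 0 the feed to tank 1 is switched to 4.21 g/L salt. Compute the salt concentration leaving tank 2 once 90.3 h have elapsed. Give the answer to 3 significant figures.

3.84 g/L

Each tank obeys Vᵢ dCᵢ/dt = Q(Cᵢ₋₁ − Cᵢ), so τᵢ = Vᵢ/Q.
τ₁ = 36.1/1.18 = 30.593 h; τ₂ = 14.7/1.18 = 12.458 h.
Solving the cascade with C₁(0)=C₂(0)=0 gives C₂(t) = C_in[1 − (τ₁ e^(−t/τ₁) − τ₂ e^(−t/τ₂))/(τ₁ − τ₂)].
At t = 90.3: e^(−t/τ₁) = 0.052254, e^(−t/τ₂) = 0.00071119.
C₂ = 4.21·[1 − (30.593·0.052254 − 12.458·0.00071119)/(18.136)] = 4.21·0.91234 = 3.8410 g/L.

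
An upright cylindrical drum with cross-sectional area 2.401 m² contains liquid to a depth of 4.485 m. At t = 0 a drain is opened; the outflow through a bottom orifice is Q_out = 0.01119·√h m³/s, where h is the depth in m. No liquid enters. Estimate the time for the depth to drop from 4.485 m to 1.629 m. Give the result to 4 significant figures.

361.1 s

Unsteady balance on liquid volume: A dh/dt = −0.01119 √h.
Separate and integrate: 2(√h − √h₀) = −(0.01119/A) t.
t = 2A(√h₀ − √h)/0.01119 = 2·2.401·(√4.485 − √1.629)/0.01119
  = 4.80200 × (2.11778 − 1.27632) / 0.01119 = 361.098 s.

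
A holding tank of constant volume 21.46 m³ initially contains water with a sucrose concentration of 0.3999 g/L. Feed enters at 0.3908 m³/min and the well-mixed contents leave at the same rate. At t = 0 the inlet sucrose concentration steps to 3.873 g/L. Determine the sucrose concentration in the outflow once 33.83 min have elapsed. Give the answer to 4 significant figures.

1.997 g/L

Mass balance on the solute (V constant): V dC/dt = Q(C_in − C).
So dC/dt = (C_in − C)/τ with τ = V/Q = 21.46/0.3908 = 54.9130 min.
C approaches C_in exponentially: C(t) = C_in + (C₀ − C_in) e^(−t/τ).
C(33.83) = 3.873 + (0.3999 − 3.873)·e^(−33.83/54.9130) = 3.873 + (-3.47310)·0.540065 = 1.99730 g/L.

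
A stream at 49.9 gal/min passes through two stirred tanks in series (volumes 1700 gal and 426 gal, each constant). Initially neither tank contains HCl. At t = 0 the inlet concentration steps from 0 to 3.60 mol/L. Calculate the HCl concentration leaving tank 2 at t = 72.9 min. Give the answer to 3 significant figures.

Species balance on tank i: dCᵢ/dt = (Cᵢ₋₁ − Cᵢ)/τᵢ with τᵢ = Vᵢ/Q.
τ₁ = 1700/49.9 = 34.068 min; τ₂ = 426/49.9 = 8.5371 min.
Solving the cascade with C₁(0)=C₂(0)=0 gives C₂(t) = C_in[1 − (τ₁ e^(−t/τ₁) − τ₂ e^(−t/τ₂))/(τ₁ − τ₂)].
At t = 72.9: e^(−t/τ₁) = 0.11767, e^(−t/τ₂) = 0.00019564.
C₂ = 3.60·[1 − (34.068·0.11767 − 8.5371·0.00019564)/(25.531)] = 3.60·0.84304 = 3.0350 mol/L.

3.03 mol/L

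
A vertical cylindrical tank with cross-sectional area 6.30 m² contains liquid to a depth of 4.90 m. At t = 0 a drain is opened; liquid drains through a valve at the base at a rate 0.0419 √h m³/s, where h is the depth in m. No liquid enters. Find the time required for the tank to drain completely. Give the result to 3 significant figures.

Unsteady balance on liquid volume: A dh/dt = −0.0419 √h.
∫ h^(−1/2) dh = −(0.0419/A) ∫ dt, giving 2√h = 2√h₀ − (0.0419/A) t.
Tank is empty when √h = 0: t_empty = 2A√h₀/0.0419.
t_empty = 2·6.30·√4.90/0.0419 = 12.600·2.2136/0.0419 = 665.66 s.

666 s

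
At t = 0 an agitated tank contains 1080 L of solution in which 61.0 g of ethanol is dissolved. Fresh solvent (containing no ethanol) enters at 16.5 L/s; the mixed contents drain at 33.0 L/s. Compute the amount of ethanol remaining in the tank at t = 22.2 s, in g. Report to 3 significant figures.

Total volume: dV/dt = Q_in − Q_out = -16.500 L/s, so V(t) = 1080 − 16.500 t and V(22.2) = 713.70 L.
Solute balance: dm/dt = 0 − Q_out C = −Q_out m/V(t).
dm/m = −Q_out dt/(V₀ − 16.500 t); integrating gives ln(m/m₀) = −(Q_out/(Q_in−Q_out)) ln(V/V₀).
m = m₀ (V₀/V)^(Q_out/(Q_in−Q_out)) = 61.0 × (1080/713.70)^(-2.0000) = 26.639 g.

26.6 g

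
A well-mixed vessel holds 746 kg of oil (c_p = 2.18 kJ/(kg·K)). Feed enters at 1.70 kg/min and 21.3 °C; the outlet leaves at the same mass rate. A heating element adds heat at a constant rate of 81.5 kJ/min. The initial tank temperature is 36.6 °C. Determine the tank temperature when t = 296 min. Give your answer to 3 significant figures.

39.9 °C

M c_p dT/dt = ṁ c_p (T_in − T) + Q̇.
τ = M/ṁ = 438.82 min; T_ss = T_in + Q̇/(ṁ c_p) = 21.3 + 81.5/(1.70·2.18) = 43.291 °C.
Integrating: T(t) = T_ss + (T₀ − T_ss) e^(−t/τ).
T(296) = 43.291 + (-6.6914)·e^(−296/438.82) = 43.291 + (-6.6914)·0.50940 = 39.883 °C.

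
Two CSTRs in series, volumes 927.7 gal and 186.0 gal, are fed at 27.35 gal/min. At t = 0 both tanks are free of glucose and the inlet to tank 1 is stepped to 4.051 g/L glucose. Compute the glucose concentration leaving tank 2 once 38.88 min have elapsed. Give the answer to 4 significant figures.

Each tank obeys Vᵢ dCᵢ/dt = Q(Cᵢ₋₁ − Cᵢ), so τᵢ = Vᵢ/Q.
τ₁ = 927.7/27.35 = 33.9196 min; τ₂ = 186.0/27.35 = 6.80073 min.
Tank 1: C₁ = C_in(1 − e^(−t/τ₁)). Tank 2 (τ₁ ≠ τ₂): C₂ = C_in[1 − (τ₁ e^(−t/τ₁) − τ₂ e^(−t/τ₂))/(τ₁ − τ₂)].
At t = 38.88: e^(−t/τ₁) = 0.317829, e^(−t/τ₂) = 0.00328946.
C₂ = 4.051·[1 − (33.9196·0.317829 − 6.80073·0.00328946)/(27.1188)] = 4.051·0.603292 = 2.44394 g/L.

2.444 g/L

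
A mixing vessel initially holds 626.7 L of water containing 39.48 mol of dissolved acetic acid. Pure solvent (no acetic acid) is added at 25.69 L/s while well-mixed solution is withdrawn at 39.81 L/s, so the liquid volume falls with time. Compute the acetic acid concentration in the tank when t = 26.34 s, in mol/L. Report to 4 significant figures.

0.01225 mol/L

Let m(t) be the amount of acetic acid. Volume: V(t) = V₀ + (Q_in − Q_out) t = 626.7 − 14.1200 t; V(26.34) = 254.779 L.
Solute balance: dm/dt = 0 − Q_out C = −Q_out m/V(t).
Separate: dm/m = −Q_out dt/V(t) ⇒ ln(m/m₀) = −(Q_out/(Q_in−Q_out)) ln(V/V₀).
m = m₀ (V₀/V)^(Q_out/(Q_in−Q_out)) = 39.48 × (626.7/254.779)^(-2.81941) = 3.12093 mol.
C = m/V = 3.12093/254.779 = 0.0122495 mol/L.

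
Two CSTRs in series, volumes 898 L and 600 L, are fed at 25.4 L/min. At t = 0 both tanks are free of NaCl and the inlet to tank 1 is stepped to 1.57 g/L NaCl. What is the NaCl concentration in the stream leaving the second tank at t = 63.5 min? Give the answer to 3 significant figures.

1.00 g/L

Each tank obeys Vᵢ dCᵢ/dt = Q(Cᵢ₋₁ − Cᵢ), so τᵢ = Vᵢ/Q.
τ₁ = 898/25.4 = 35.354 min; τ₂ = 600/25.4 = 23.622 min.
Solving the cascade with C₁(0)=C₂(0)=0 gives C₂(t) = C_in[1 − (τ₁ e^(−t/τ₁) − τ₂ e^(−t/τ₂))/(τ₁ − τ₂)].
At t = 63.5: e^(−t/τ₁) = 0.16594, e^(−t/τ₂) = 0.068006.
C₂ = 1.57·[1 − (35.354·0.16594 − 23.622·0.068006)/(11.732)] = 1.57·0.63686 = 0.99988 g/L.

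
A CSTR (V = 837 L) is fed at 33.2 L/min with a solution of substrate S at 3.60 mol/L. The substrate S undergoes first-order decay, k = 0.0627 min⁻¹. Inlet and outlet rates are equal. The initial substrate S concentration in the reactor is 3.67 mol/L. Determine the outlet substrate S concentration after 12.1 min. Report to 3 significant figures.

Accumulation = in − out − consumed: V dC/dt = Q C_in − Q C − k V C.
This is linear with rate a = Q/V + k = 0.10237 min⁻¹.
C_ss = Q C_in/(Q + kV) = 1.3950 mol/L; C(t) = C_ss + (C₀ − C_ss) e^(−a t).
C(12.1) = 1.3950 + (2.2750)·e^(−0.10237·12.1) = 1.3950 + (2.2750)·0.28978 = 2.0542 mol/L.

2.05 mol/L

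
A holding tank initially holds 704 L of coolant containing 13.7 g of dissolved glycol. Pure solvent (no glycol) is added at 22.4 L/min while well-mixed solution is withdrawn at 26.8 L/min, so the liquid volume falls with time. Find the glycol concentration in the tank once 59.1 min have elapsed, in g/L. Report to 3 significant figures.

Let m(t) be the amount of glycol. Volume: V(t) = V₀ + (Q_in − Q_out) t = 704 − 4.4000 t; V(59.1) = 443.96 L.
Species balance (pure solvent in): dm/dt = −Q_out · m/V(t).
dm/m = −Q_out dt/(V₀ − 4.4000 t); integrating gives ln(m/m₀) = −(Q_out/(Q_in−Q_out)) ln(V/V₀).
m = m₀ (V₀/V)^(Q_out/(Q_in−Q_out)) = 13.7 × (704/443.96)^(-6.0909) = 0.82631 g.
C = m/V = 0.82631/443.96 = 0.0018612 g/L.

0.00186 g/L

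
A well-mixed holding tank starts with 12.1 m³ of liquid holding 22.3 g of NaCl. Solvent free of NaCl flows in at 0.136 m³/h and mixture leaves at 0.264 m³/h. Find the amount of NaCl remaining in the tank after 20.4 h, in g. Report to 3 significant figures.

13.5 g

Let m(t) be the amount of NaCl. Volume: V(t) = V₀ + (Q_in − Q_out) t = 12.1 − 0.12800 t; V(20.4) = 9.4888 m³.
No NaCl enters, so dm/dt = −Q_out · (m/V).
dm/m = −Q_out dt/(V₀ − 0.12800 t); integrating gives ln(m/m₀) = −(Q_out/(Q_in−Q_out)) ln(V/V₀).
m = m₀ (V₀/V)^(Q_out/(Q_in−Q_out)) = 22.3 × (12.1/9.4888)^(-2.0625) = 13.507 g.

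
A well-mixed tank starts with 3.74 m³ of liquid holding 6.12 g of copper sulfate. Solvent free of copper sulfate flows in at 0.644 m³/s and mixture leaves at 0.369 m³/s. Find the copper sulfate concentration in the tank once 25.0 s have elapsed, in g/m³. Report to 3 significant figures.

0.142 g/m³

Total volume: dV/dt = Q_in − Q_out = 0.27500 m³/s, so V(t) = 3.74 + 0.27500 t and V(25.0) = 10.615 m³.
Solute balance: dm/dt = 0 − Q_out C = −Q_out m/V(t).
dm/m = −Q_out dt/(V₀ + 0.27500 t); integrating gives ln(m/m₀) = −(Q_out/(Q_in−Q_out)) ln(V/V₀).
m = m₀ (V₀/V)^(Q_out/(Q_in−Q_out)) = 6.12 × (3.74/10.615)^(1.3418) = 1.5095 g.
C = m/V = 1.5095/10.615 = 0.14221 g/m³.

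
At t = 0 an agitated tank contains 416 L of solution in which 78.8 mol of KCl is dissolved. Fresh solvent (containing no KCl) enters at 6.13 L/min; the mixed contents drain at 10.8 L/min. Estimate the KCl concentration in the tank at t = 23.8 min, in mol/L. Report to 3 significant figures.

0.126 mol/L

Let m(t) be the amount of KCl. Volume: V(t) = V₀ + (Q_in − Q_out) t = 416 − 4.6700 t; V(23.8) = 304.85 L.
Solute balance: dm/dt = 0 − Q_out C = −Q_out m/V(t).
dm/m = −Q_out dt/(V₀ − 4.6700 t); integrating gives ln(m/m₀) = −(Q_out/(Q_in−Q_out)) ln(V/V₀).
m = m₀ (V₀/V)^(Q_out/(Q_in−Q_out)) = 78.8 × (416/304.85)^(-2.3126) = 38.399 mol.
C = m/V = 38.399/304.85 = 0.12596 mol/L.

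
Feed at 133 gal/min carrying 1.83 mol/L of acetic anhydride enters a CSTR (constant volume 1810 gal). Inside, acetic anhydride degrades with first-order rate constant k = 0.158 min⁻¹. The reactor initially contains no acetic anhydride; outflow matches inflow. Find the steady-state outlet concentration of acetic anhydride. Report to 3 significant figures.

Accumulation = in − out − consumed: V dC/dt = Q C_in − Q C − k V C.
At steady state: 0 = Q C_in − (Q + kV) C_ss, so C_ss = Q C_in/(Q + kV).
C_ss = 133·1.83/(133 + 0.158·1810) = 243.39/418.98 = 0.58091 mol/L.

0.581 mol/L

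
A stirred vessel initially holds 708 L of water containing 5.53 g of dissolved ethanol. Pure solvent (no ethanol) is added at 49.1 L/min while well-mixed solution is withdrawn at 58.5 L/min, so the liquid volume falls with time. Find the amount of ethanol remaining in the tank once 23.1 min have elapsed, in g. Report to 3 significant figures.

Let m(t) be the amount of ethanol. Volume: V(t) = V₀ + (Q_in − Q_out) t = 708 − 9.4000 t; V(23.1) = 490.86 L.
Species balance (pure solvent in): dm/dt = −Q_out · m/V(t).
Separate: dm/m = −Q_out dt/V(t) ⇒ ln(m/m₀) = −(Q_out/(Q_in−Q_out)) ln(V/V₀).
m = m₀ (V₀/V)^(Q_out/(Q_in−Q_out)) = 5.53 × (708/490.86)^(-6.2234) = 0.56589 g.

0.566 g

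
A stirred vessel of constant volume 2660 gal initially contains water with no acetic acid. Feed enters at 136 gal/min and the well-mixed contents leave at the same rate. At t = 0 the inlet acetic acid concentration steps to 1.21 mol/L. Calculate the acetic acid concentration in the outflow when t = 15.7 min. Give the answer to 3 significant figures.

Mass balance on the solute (V constant): V dC/dt = Q(C_in − C).
So dC/dt = (C_in − C)/τ with τ = V/Q = 2660/136 = 19.559 min.
C approaches C_in exponentially: C(t) = C_in + (C₀ − C_in) e^(−t/τ).
C(15.7) = 1.21 + (0 − 1.21)·e^(−15.7/19.559) = 1.21 + (-1.2100)·0.44811 = 0.66778 mol/L.

0.668 mol/L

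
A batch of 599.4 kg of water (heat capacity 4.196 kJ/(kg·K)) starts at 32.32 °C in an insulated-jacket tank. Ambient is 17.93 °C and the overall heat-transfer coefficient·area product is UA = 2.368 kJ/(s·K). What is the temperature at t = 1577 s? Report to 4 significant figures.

21.19 °C

Energy balance: M c_p dT/dt = −UA(T − T_amb).
dT/dt = (T_ss − T)/τ with T_ss = T_amb = 17.9300 °C, τ = M c_p/UA = 599.4·4.196/2.368 = 1062.11 s.
Solution: T(t) = T_ss + (T₀ − T_ss) e^(−t/τ).
T(1577) = 17.9300 + (14.3900)·0.226553 = 21.1901 °C.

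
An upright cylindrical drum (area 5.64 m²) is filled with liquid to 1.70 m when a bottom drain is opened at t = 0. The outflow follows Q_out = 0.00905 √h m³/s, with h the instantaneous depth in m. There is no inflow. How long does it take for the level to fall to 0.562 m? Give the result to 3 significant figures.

A dh/dt = −Q_out = −0.00905 √h.
Separate and integrate: 2(√h − √h₀) = −(0.00905/A) t.
t = 2A(√h₀ − √h)/0.00905 = 2·5.64·(√1.70 − √0.562)/0.00905
  = 11.280 × (1.3038 − 0.74967) / 0.00905 = 690.73 s.

691 s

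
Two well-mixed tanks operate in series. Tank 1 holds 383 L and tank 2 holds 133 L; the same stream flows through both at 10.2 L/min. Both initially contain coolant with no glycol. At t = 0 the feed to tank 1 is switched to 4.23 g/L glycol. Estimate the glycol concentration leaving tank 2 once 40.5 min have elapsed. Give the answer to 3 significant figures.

Time constants: τᵢ = Vᵢ/Q for each well-mixed tank.
τ₁ = 383/10.2 = 37.549 min; τ₂ = 133/10.2 = 13.039 min.
Tank 1: C₁ = C_in(1 − e^(−t/τ₁)). Tank 2 (τ₁ ≠ τ₂): C₂ = C_in[1 − (τ₁ e^(−t/τ₁) − τ₂ e^(−t/τ₂))/(τ₁ − τ₂)].
At t = 40.5: e^(−t/τ₁) = 0.34007, e^(−t/τ₂) = 0.044779.
C₂ = 4.23·[1 − (37.549·0.34007 − 13.039·0.044779)/(24.510)] = 4.23·0.50283 = 2.1270 g/L.

2.13 g/L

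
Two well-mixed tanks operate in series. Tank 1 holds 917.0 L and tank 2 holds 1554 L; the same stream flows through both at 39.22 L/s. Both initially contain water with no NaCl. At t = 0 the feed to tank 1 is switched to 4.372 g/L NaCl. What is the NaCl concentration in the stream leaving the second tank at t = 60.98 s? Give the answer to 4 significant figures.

2.547 g/L

Time constants: τᵢ = Vᵢ/Q for each well-mixed tank.
τ₁ = 917.0/39.22 = 23.3809 s; τ₂ = 1554/39.22 = 39.6226 s.
Tank 1: C₁ = C_in(1 − e^(−t/τ₁)). Tank 2 (τ₁ ≠ τ₂): C₂ = C_in[1 − (τ₁ e^(−t/τ₁) − τ₂ e^(−t/τ₂))/(τ₁ − τ₂)].
At t = 60.98: e^(−t/τ₁) = 0.0736738, e^(−t/τ₂) = 0.214592.
C₂ = 4.372·[1 − (23.3809·0.0736738 − 39.6226·0.214592)/(-16.2417)] = 4.372·0.582549 = 2.54690 g/L.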